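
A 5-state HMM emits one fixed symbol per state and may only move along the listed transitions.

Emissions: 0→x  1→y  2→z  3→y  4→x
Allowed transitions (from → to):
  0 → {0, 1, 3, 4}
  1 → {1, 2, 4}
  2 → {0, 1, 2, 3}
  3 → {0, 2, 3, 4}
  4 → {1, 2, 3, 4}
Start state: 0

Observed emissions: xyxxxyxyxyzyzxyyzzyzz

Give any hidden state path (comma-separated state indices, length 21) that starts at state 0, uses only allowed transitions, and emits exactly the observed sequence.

0,3,0,0,4,1,4,1,4,3,2,3,2,0,1,1,2,2,1,2,2

  [0] x  {0,4}  => 0  start
  [1] y  {1,3}  => 3  0->3 ok
  [2] x  {0,4}  => 0  3->0 ok
  [3] x  {0,4}  => 0  0->0 ok
  [4] x  {0,4}  => 4  0->4 ok
  [5] y  {1,3}  => 1  4->1 ok
  [6] x  {0,4}  => 4  1->4 ok
  [7] y  {1,3}  => 1  4->1 ok
  [8] x  {0,4}  => 4  1->4 ok
  [9] y  {1,3}  => 3  4->3 ok
  [10] z  {2}  => 2  3->2 ok
  [11] y  {1,3}  => 3  2->3 ok
  [12] z  {2}  => 2  3->2 ok
  [13] x  {0,4}  => 0  2->0 ok
  [14] y  {1,3}  => 1  0->1 ok
  [15] y  {1,3}  => 1  1->1 ok
  [16] z  {2}  => 2  1->2 ok
  [17] z  {2}  => 2  2->2 ok
  [18] y  {1,3}  => 1  2->1 ok
  [19] z  {2}  => 2  1->2 ok
  [20] z  {2}  => 2  2->2 ok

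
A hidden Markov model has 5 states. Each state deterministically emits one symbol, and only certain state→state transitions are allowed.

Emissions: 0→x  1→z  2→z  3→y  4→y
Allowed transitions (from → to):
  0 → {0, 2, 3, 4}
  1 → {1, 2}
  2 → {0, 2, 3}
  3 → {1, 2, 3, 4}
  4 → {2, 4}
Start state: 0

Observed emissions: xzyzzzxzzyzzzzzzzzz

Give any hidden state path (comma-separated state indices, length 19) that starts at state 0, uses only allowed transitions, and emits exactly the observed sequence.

0,2,3,2,2,2,0,2,2,3,1,1,1,1,1,1,1,1,1

  [0] x  {0}  => 0  start
  [1] z  {1,2}  => 2  0->2 ok
  [2] y  {3,4}  => 3  2->3 ok
  [3] z  {1,2}  => 2  3->2 ok
  [4] z  {1,2}  => 2  2->2 ok
  [5] z  {1,2}  => 2  2->2 ok
  [6] x  {0}  => 0  2->0 ok
  [7] z  {1,2}  => 2  0->2 ok
  [8] z  {1,2}  => 2  2->2 ok
  [9] y  {3,4}  => 3  2->3 ok
  [10] z  {1,2}  => 1  3->1 ok
  [11] z  {1,2}  => 1  1->1 ok
  [12] z  {1,2}  => 1  1->1 ok
  [13] z  {1,2}  => 1  1->1 ok
  [14] z  {1,2}  => 1  1->1 ok
  [15] z  {1,2}  => 1  1->1 ok
  [16] z  {1,2}  => 1  1->1 ok
  [17] z  {1,2}  => 1  1->1 ok
  [18] z  {1,2}  => 1  1->1 ok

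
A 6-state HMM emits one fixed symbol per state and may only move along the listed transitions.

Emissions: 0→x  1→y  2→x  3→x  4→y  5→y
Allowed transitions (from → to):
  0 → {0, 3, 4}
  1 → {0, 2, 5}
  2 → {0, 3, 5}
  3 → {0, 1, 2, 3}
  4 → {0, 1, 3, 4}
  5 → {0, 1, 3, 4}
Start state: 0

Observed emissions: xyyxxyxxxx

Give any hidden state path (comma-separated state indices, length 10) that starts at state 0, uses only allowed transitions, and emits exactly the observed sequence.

  t0 'x' -> {0,2,3}, take 0 (start)
  t1 'y' -> {1,4,5}, take 4 (0->4 ok)
  t2 'y' -> {1,4,5}, take 4 (4->4 ok)
  t3 'x' -> {0,2,3}, take 0 (4->0 ok)
  t4 'x' -> {0,2,3}, take 3 (0->3 ok)
  t5 'y' -> {1,4,5}, take 1 (3->1 ok)
  t6 'x' -> {0,2,3}, take 2 (1->2 ok)
  t7 'x' -> {0,2,3}, take 3 (2->3 ok)
  t8 'x' -> {0,2,3}, take 3 (3->3 ok)
  t9 'x' -> {0,2,3}, take 0 (3->0 ok)

0,4,4,0,3,1,2,3,3,0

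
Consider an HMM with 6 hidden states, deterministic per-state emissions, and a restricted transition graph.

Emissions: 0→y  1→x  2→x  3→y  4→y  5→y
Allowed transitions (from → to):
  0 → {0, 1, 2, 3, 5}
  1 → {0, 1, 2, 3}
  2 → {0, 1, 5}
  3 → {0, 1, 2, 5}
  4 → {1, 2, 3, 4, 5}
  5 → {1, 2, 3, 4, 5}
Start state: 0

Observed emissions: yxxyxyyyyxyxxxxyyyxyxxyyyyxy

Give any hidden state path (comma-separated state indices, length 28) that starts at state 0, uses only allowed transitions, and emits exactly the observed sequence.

0,2,1,0,1,3,0,3,5,2,0,1,2,1,2,0,0,0,1,3,2,1,3,0,5,3,1,3

  [0] y  {0,3,4,5}  => 0  start
  [1] x  {1,2}  => 2  0->2 ok
  [2] x  {1,2}  => 1  2->1 ok
  [3] y  {0,3,4,5}  => 0  1->0 ok
  [4] x  {1,2}  => 1  0->1 ok
  [5] y  {0,3,4,5}  => 3  1->3 ok
  [6] y  {0,3,4,5}  => 0  3->0 ok
  [7] y  {0,3,4,5}  => 3  0->3 ok
  [8] y  {0,3,4,5}  => 5  3->5 ok
  [9] x  {1,2}  => 2  5->2 ok
  [10] y  {0,3,4,5}  => 0  2->0 ok
  [11] x  {1,2}  => 1  0->1 ok
  [12] x  {1,2}  => 2  1->2 ok
  [13] x  {1,2}  => 1  2->1 ok
  [14] x  {1,2}  => 2  1->2 ok
  [15] y  {0,3,4,5}  => 0  2->0 ok
  [16] y  {0,3,4,5}  => 0  0->0 ok
  [17] y  {0,3,4,5}  => 0  0->0 ok
  [18] x  {1,2}  => 1  0->1 ok
  [19] y  {0,3,4,5}  => 3  1->3 ok
  [20] x  {1,2}  => 2  3->2 ok
  [21] x  {1,2}  => 1  2->1 ok
  [22] y  {0,3,4,5}  => 3  1->3 ok
  [23] y  {0,3,4,5}  => 0  3->0 ok
  [24] y  {0,3,4,5}  => 5  0->5 ok
  [25] y  {0,3,4,5}  => 3  5->3 ok
  [26] x  {1,2}  => 1  3->1 ok
  [27] y  {0,3,4,5}  => 3  1->3 ok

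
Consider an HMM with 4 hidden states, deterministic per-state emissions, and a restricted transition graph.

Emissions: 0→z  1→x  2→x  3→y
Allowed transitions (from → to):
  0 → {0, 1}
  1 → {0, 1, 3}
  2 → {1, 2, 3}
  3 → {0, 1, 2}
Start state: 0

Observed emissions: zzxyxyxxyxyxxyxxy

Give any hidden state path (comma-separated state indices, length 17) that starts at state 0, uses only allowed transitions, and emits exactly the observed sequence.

  pos 0: z in {0}, choose 0; start
  pos 1: z in {0}, choose 0; 0->0 ok
  pos 2: x in {1,2}, choose 1; 0->1 ok
  pos 3: y in {3}, choose 3; 1->3 ok
  pos 4: x in {1,2}, choose 2; 3->2 ok
  pos 5: y in {3}, choose 3; 2->3 ok
  pos 6: x in {1,2}, choose 2; 3->2 ok
  pos 7: x in {1,2}, choose 1; 2->1 ok
  pos 8: y in {3}, choose 3; 1->3 ok
  pos 9: x in {1,2}, choose 2; 3->2 ok
  pos 10: y in {3}, choose 3; 2->3 ok
  pos 11: x in {1,2}, choose 2; 3->2 ok
  pos 12: x in {1,2}, choose 2; 2->2 ok
  pos 13: y in {3}, choose 3; 2->3 ok
  pos 14: x in {1,2}, choose 2; 3->2 ok
  pos 15: x in {1,2}, choose 1; 2->1 ok
  pos 16: y in {3}, choose 3; 1->3 ok

0,0,1,3,2,3,2,1,3,2,3,2,2,3,2,1,3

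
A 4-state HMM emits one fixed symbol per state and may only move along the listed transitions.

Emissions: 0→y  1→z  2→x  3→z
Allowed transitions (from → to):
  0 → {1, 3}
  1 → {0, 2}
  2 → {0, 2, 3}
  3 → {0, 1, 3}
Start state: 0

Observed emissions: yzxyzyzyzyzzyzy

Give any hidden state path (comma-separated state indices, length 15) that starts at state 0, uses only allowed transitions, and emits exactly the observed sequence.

  t0 'y' -> {0}, take 0 (start)
  t1 'z' -> {1,3}, take 1 (0->1 ok)
  t2 'x' -> {2}, take 2 (1->2 ok)
  t3 'y' -> {0}, take 0 (2->0 ok)
  t4 'z' -> {1,3}, take 3 (0->3 ok)
  t5 'y' -> {0}, take 0 (3->0 ok)
  t6 'z' -> {1,3}, take 1 (0->1 ok)
  t7 'y' -> {0}, take 0 (1->0 ok)
  t8 'z' -> {1,3}, take 1 (0->1 ok)
  t9 'y' -> {0}, take 0 (1->0 ok)
  t10 'z' -> {1,3}, take 3 (0->3 ok)
  t11 'z' -> {1,3}, take 1 (3->1 ok)
  t12 'y' -> {0}, take 0 (1->0 ok)
  t13 'z' -> {1,3}, take 1 (0->1 ok)
  t14 'y' -> {0}, take 0 (1->0 ok)

0,1,2,0,3,0,1,0,1,0,3,1,0,1,0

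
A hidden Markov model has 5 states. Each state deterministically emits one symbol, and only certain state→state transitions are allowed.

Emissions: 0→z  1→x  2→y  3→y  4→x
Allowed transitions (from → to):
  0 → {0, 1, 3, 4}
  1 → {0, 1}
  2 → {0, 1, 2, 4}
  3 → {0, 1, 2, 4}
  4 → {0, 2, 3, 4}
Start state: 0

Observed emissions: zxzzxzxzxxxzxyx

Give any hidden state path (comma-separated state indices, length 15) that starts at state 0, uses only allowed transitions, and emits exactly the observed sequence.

0,1,0,0,1,0,1,0,1,1,1,0,4,2,1

  0: obs=z cand={0} pick 0 [start]
  1: obs=x cand={1,4} pick 1 [0->1 ok]
  2: obs=z cand={0} pick 0 [1->0 ok]
  3: obs=z cand={0} pick 0 [0->0 ok]
  4: obs=x cand={1,4} pick 1 [0->1 ok]
  5: obs=z cand={0} pick 0 [1->0 ok]
  6: obs=x cand={1,4} pick 1 [0->1 ok]
  7: obs=z cand={0} pick 0 [1->0 ok]
  8: obs=x cand={1,4} pick 1 [0->1 ok]
  9: obs=x cand={1,4} pick 1 [1->1 ok]
  10: obs=x cand={1,4} pick 1 [1->1 ok]
  11: obs=z cand={0} pick 0 [1->0 ok]
  12: obs=x cand={1,4} pick 4 [0->4 ok]
  13: obs=y cand={2,3} pick 2 [4->2 ok]
  14: obs=x cand={1,4} pick 1 [2->1 ok]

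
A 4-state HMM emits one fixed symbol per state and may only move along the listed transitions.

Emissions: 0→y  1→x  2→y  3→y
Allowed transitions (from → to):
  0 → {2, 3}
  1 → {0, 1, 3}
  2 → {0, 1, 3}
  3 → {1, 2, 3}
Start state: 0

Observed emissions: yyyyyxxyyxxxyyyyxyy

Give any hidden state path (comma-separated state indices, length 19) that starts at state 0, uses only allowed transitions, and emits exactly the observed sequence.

  0: obs=y cand={0,2,3} pick 0 [start]
  1: obs=y cand={0,2,3} pick 3 [0->3 ok]
  2: obs=y cand={0,2,3} pick 3 [3->3 ok]
  3: obs=y cand={0,2,3} pick 3 [3->3 ok]
  4: obs=y cand={0,2,3} pick 2 [3->2 ok]
  5: obs=x cand={1} pick 1 [2->1 ok]
  6: obs=x cand={1} pick 1 [1->1 ok]
  7: obs=y cand={0,2,3} pick 0 [1->0 ok]
  8: obs=y cand={0,2,3} pick 3 [0->3 ok]
  9: obs=x cand={1} pick 1 [3->1 ok]
  10: obs=x cand={1} pick 1 [1->1 ok]
  11: obs=x cand={1} pick 1 [1->1 ok]
  12: obs=y cand={0,2,3} pick 3 [1->3 ok]
  13: obs=y cand={0,2,3} pick 3 [3->3 ok]
  14: obs=y cand={0,2,3} pick 3 [3->3 ok]
  15: obs=y cand={0,2,3} pick 3 [3->3 ok]
  16: obs=x cand={1} pick 1 [3->1 ok]
  17: obs=y cand={0,2,3} pick 3 [1->3 ok]
  18: obs=y cand={0,2,3} pick 2 [3->2 ok]

0,3,3,3,2,1,1,0,3,1,1,1,3,3,3,3,1,3,2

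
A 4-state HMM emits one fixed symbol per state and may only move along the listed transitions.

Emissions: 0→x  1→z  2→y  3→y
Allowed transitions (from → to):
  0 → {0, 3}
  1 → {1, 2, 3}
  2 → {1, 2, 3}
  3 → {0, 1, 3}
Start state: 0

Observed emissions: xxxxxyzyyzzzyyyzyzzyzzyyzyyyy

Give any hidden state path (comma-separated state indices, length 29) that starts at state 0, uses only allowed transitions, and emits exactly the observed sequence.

0,0,0,0,0,3,1,2,3,1,1,1,2,2,3,1,3,1,1,3,1,1,3,3,1,2,3,3,3

  t0 'x' -> {0}, take 0 (start)
  t1 'x' -> {0}, take 0 (0->0 ok)
  t2 'x' -> {0}, take 0 (0->0 ok)
  t3 'x' -> {0}, take 0 (0->0 ok)
  t4 'x' -> {0}, take 0 (0->0 ok)
  t5 'y' -> {2,3}, take 3 (0->3 ok)
  t6 'z' -> {1}, take 1 (3->1 ok)
  t7 'y' -> {2,3}, take 2 (1->2 ok)
  t8 'y' -> {2,3}, take 3 (2->3 ok)
  t9 'z' -> {1}, take 1 (3->1 ok)
  t10 'z' -> {1}, take 1 (1->1 ok)
  t11 'z' -> {1}, take 1 (1->1 ok)
  t12 'y' -> {2,3}, take 2 (1->2 ok)
  t13 'y' -> {2,3}, take 2 (2->2 ok)
  t14 'y' -> {2,3}, take 3 (2->3 ok)
  t15 'z' -> {1}, take 1 (3->1 ok)
  t16 'y' -> {2,3}, take 3 (1->3 ok)
  t17 'z' -> {1}, take 1 (3->1 ok)
  t18 'z' -> {1}, take 1 (1->1 ok)
  t19 'y' -> {2,3}, take 3 (1->3 ok)
  t20 'z' -> {1}, take 1 (3->1 ok)
  t21 'z' -> {1}, take 1 (1->1 ok)
  t22 'y' -> {2,3}, take 3 (1->3 ok)
  t23 'y' -> {2,3}, take 3 (3->3 ok)
  t24 'z' -> {1}, take 1 (3->1 ok)
  t25 'y' -> {2,3}, take 2 (1->2 ok)
  t26 'y' -> {2,3}, take 3 (2->3 ok)
  t27 'y' -> {2,3}, take 3 (3->3 ok)
  t28 'y' -> {2,3}, take 3 (3->3 ok)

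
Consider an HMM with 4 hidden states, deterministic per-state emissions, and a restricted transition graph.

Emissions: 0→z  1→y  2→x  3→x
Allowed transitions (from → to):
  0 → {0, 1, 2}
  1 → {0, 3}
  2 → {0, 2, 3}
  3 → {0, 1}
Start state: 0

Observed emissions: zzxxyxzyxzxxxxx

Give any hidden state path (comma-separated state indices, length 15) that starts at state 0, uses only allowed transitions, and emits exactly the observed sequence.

  pos 0: z in {0}, choose 0; start
  pos 1: z in {0}, choose 0; 0->0 ok
  pos 2: x in {2,3}, choose 2; 0->2 ok
  pos 3: x in {2,3}, choose 3; 2->3 ok
  pos 4: y in {1}, choose 1; 3->1 ok
  pos 5: x in {2,3}, choose 3; 1->3 ok
  pos 6: z in {0}, choose 0; 3->0 ok
  pos 7: y in {1}, choose 1; 0->1 ok
  pos 8: x in {2,3}, choose 3; 1->3 ok
  pos 9: z in {0}, choose 0; 3->0 ok
  pos 10: x in {2,3}, choose 2; 0->2 ok
  pos 11: x in {2,3}, choose 2; 2->2 ok
  pos 12: x in {2,3}, choose 2; 2->2 ok
  pos 13: x in {2,3}, choose 2; 2->2 ok
  pos 14: x in {2,3}, choose 2; 2->2 ok

0,0,2,3,1,3,0,1,3,0,2,2,2,2,2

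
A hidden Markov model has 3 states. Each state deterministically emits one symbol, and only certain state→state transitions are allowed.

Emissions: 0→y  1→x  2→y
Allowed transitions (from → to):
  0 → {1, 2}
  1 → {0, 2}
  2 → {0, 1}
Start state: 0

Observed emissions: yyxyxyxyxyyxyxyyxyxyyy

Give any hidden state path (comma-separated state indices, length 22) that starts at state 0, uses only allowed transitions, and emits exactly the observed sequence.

  pos 0: y in {0,2}, choose 0; start
  pos 1: y in {0,2}, choose 2; 0->2 ok
  pos 2: x in {1}, choose 1; 2->1 ok
  pos 3: y in {0,2}, choose 0; 1->0 ok
  pos 4: x in {1}, choose 1; 0->1 ok
  pos 5: y in {0,2}, choose 0; 1->0 ok
  pos 6: x in {1}, choose 1; 0->1 ok
  pos 7: y in {0,2}, choose 2; 1->2 ok
  pos 8: x in {1}, choose 1; 2->1 ok
  pos 9: y in {0,2}, choose 0; 1->0 ok
  pos 10: y in {0,2}, choose 2; 0->2 ok
  pos 11: x in {1}, choose 1; 2->1 ok
  pos 12: y in {0,2}, choose 0; 1->0 ok
  pos 13: x in {1}, choose 1; 0->1 ok
  pos 14: y in {0,2}, choose 2; 1->2 ok
  pos 15: y in {0,2}, choose 0; 2->0 ok
  pos 16: x in {1}, choose 1; 0->1 ok
  pos 17: y in {0,2}, choose 0; 1->0 ok
  pos 18: x in {1}, choose 1; 0->1 ok
  pos 19: y in {0,2}, choose 0; 1->0 ok
  pos 20: y in {0,2}, choose 2; 0->2 ok
  pos 21: y in {0,2}, choose 0; 2->0 ok

0,2,1,0,1,0,1,2,1,0,2,1,0,1,2,0,1,0,1,0,2,0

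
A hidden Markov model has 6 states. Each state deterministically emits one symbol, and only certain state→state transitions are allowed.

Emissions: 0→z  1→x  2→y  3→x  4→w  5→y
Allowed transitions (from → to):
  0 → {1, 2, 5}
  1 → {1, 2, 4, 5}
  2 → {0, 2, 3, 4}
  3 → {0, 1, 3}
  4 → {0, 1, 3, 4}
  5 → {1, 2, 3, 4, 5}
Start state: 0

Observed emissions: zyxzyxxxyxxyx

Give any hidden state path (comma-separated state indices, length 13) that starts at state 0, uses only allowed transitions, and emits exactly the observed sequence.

  [0] z  {0}  => 0  start
  [1] y  {2,5}  => 5  0->5 ok
  [2] x  {1,3}  => 3  5->3 ok
  [3] z  {0}  => 0  3->0 ok
  [4] y  {2,5}  => 2  0->2 ok
  [5] x  {1,3}  => 3  2->3 ok
  [6] x  {1,3}  => 3  3->3 ok
  [7] x  {1,3}  => 1  3->1 ok
  [8] y  {2,5}  => 5  1->5 ok
  [9] x  {1,3}  => 1  5->1 ok
  [10] x  {1,3}  => 1  1->1 ok
  [11] y  {2,5}  => 2  1->2 ok
  [12] x  {1,3}  => 3  2->3 ok

0,5,3,0,2,3,3,1,5,1,1,2,3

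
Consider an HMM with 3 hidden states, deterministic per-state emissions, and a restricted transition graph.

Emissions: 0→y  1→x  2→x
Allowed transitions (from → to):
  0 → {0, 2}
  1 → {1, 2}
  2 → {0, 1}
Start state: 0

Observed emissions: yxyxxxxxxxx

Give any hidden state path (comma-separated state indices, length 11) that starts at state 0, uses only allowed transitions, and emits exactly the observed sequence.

  t0 'y' -> {0}, take 0 (start)
  t1 'x' -> {1,2}, take 2 (0->2 ok)
  t2 'y' -> {0}, take 0 (2->0 ok)
  t3 'x' -> {1,2}, take 2 (0->2 ok)
  t4 'x' -> {1,2}, take 1 (2->1 ok)
  t5 'x' -> {1,2}, take 1 (1->1 ok)
  t6 'x' -> {1,2}, take 2 (1->2 ok)
  t7 'x' -> {1,2}, take 1 (2->1 ok)
  t8 'x' -> {1,2}, take 1 (1->1 ok)
  t9 'x' -> {1,2}, take 1 (1->1 ok)
  t10 'x' -> {1,2}, take 2 (1->2 ok)

0,2,0,2,1,1,2,1,1,1,2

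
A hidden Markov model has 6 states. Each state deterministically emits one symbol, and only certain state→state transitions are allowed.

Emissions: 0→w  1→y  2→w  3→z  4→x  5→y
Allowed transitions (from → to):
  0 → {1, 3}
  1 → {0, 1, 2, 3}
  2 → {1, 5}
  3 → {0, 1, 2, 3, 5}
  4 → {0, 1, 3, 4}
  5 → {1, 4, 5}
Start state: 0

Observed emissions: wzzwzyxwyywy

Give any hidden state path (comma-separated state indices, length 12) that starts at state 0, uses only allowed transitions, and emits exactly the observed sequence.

  0: obs=w cand={0,2} pick 0 [start]
  1: obs=z cand={3} pick 3 [0->3 ok]
  2: obs=z cand={3} pick 3 [3->3 ok]
  3: obs=w cand={0,2} pick 0 [3->0 ok]
  4: obs=z cand={3} pick 3 [0->3 ok]
  5: obs=y cand={1,5} pick 5 [3->5 ok]
  6: obs=x cand={4} pick 4 [5->4 ok]
  7: obs=w cand={0,2} pick 0 [4->0 ok]
  8: obs=y cand={1,5} pick 1 [0->1 ok]
  9: obs=y cand={1,5} pick 1 [1->1 ok]
  10: obs=w cand={0,2} pick 2 [1->2 ok]
  11: obs=y cand={1,5} pick 5 [2->5 ok]

0,3,3,0,3,5,4,0,1,1,2,5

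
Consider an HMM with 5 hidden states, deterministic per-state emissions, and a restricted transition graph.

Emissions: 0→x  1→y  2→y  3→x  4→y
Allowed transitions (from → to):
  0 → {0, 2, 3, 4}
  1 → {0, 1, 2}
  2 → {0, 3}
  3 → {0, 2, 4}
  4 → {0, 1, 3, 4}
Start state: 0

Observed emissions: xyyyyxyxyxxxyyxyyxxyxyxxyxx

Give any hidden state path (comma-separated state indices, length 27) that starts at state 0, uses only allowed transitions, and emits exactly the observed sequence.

  0: obs=x cand={0,3} pick 0 [start]
  1: obs=y cand={1,2,4} pick 4 [0->4 ok]
  2: obs=y cand={1,2,4} pick 4 [4->4 ok]
  3: obs=y cand={1,2,4} pick 1 [4->1 ok]
  4: obs=y cand={1,2,4} pick 2 [1->2 ok]
  5: obs=x cand={0,3} pick 0 [2->0 ok]
  6: obs=y cand={1,2,4} pick 2 [0->2 ok]
  7: obs=x cand={0,3} pick 3 [2->3 ok]
  8: obs=y cand={1,2,4} pick 2 [3->2 ok]
  9: obs=x cand={0,3} pick 3 [2->3 ok]
  10: obs=x cand={0,3} pick 0 [3->0 ok]
  11: obs=x cand={0,3} pick 3 [0->3 ok]
  12: obs=y cand={1,2,4} pick 4 [3->4 ok]
  13: obs=y cand={1,2,4} pick 1 [4->1 ok]
  14: obs=x cand={0,3} pick 0 [1->0 ok]
  15: obs=y cand={1,2,4} pick 4 [0->4 ok]
  16: obs=y cand={1,2,4} pick 4 [4->4 ok]
  17: obs=x cand={0,3} pick 3 [4->3 ok]
  18: obs=x cand={0,3} pick 0 [3->0 ok]
  19: obs=y cand={1,2,4} pick 2 [0->2 ok]
  20: obs=x cand={0,3} pick 3 [2->3 ok]
  21: obs=y cand={1,2,4} pick 4 [3->4 ok]
  22: obs=x cand={0,3} pick 0 [4->0 ok]
  23: obs=x cand={0,3} pick 3 [0->3 ok]
  24: obs=y cand={1,2,4} pick 4 [3->4 ok]
  25: obs=x cand={0,3} pick 0 [4->0 ok]
  26: obs=x cand={0,3} pick 3 [0->3 ok]

0,4,4,1,2,0,2,3,2,3,0,3,4,1,0,4,4,3,0,2,3,4,0,3,4,0,3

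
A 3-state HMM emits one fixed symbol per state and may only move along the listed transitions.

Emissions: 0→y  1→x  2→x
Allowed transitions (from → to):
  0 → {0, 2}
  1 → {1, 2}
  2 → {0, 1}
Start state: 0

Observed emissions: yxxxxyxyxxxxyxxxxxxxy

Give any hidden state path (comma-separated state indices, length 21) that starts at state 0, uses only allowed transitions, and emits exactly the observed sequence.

0,2,1,1,2,0,2,0,2,1,1,2,0,2,1,2,1,1,1,2,0

  pos 0: y in {0}, choose 0; start
  pos 1: x in {1,2}, choose 2; 0->2 ok
  pos 2: x in {1,2}, choose 1; 2->1 ok
  pos 3: x in {1,2}, choose 1; 1->1 ok
  pos 4: x in {1,2}, choose 2; 1->2 ok
  pos 5: y in {0}, choose 0; 2->0 ok
  pos 6: x in {1,2}, choose 2; 0->2 ok
  pos 7: y in {0}, choose 0; 2->0 ok
  pos 8: x in {1,2}, choose 2; 0->2 ok
  pos 9: x in {1,2}, choose 1; 2->1 ok
  pos 10: x in {1,2}, choose 1; 1->1 ok
  pos 11: x in {1,2}, choose 2; 1->2 ok
  pos 12: y in {0}, choose 0; 2->0 ok
  pos 13: x in {1,2}, choose 2; 0->2 ok
  pos 14: x in {1,2}, choose 1; 2->1 ok
  pos 15: x in {1,2}, choose 2; 1->2 ok
  pos 16: x in {1,2}, choose 1; 2->1 ok
  pos 17: x in {1,2}, choose 1; 1->1 ok
  pos 18: x in {1,2}, choose 1; 1->1 ok
  pos 19: x in {1,2}, choose 2; 1->2 ok
  pos 20: y in {0}, choose 0; 2->0 ok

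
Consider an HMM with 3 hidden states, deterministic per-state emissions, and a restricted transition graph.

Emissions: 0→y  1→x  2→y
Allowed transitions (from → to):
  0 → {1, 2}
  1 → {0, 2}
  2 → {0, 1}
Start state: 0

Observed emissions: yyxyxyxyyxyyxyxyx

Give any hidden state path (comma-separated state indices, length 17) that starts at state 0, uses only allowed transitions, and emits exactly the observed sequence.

0,2,1,2,1,0,1,2,0,1,2,0,1,0,1,0,1

  0: obs=y cand={0,2} pick 0 [start]
  1: obs=y cand={0,2} pick 2 [0->2 ok]
  2: obs=x cand={1} pick 1 [2->1 ok]
  3: obs=y cand={0,2} pick 2 [1->2 ok]
  4: obs=x cand={1} pick 1 [2->1 ok]
  5: obs=y cand={0,2} pick 0 [1->0 ok]
  6: obs=x cand={1} pick 1 [0->1 ok]
  7: obs=y cand={0,2} pick 2 [1->2 ok]
  8: obs=y cand={0,2} pick 0 [2->0 ok]
  9: obs=x cand={1} pick 1 [0->1 ok]
  10: obs=y cand={0,2} pick 2 [1->2 ok]
  11: obs=y cand={0,2} pick 0 [2->0 ok]
  12: obs=x cand={1} pick 1 [0->1 ok]
  13: obs=y cand={0,2} pick 0 [1->0 ok]
  14: obs=x cand={1} pick 1 [0->1 ok]
  15: obs=y cand={0,2} pick 0 [1->0 ok]
  16: obs=x cand={1} pick 1 [0->1 ok]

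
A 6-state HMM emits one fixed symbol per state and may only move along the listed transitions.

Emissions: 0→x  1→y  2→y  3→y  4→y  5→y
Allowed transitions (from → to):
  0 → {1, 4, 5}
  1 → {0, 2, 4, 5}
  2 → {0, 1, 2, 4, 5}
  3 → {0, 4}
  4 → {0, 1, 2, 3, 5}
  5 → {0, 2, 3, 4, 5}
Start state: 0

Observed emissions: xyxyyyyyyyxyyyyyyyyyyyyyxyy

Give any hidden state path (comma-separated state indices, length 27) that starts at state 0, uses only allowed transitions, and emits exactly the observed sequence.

  0: obs=x cand={0} pick 0 [start]
  1: obs=y cand={1,2,3,4,5} pick 5 [0->5 ok]
  2: obs=x cand={0} pick 0 [5->0 ok]
  3: obs=y cand={1,2,3,4,5} pick 5 [0->5 ok]
  4: obs=y cand={1,2,3,4,5} pick 4 [5->4 ok]
  5: obs=y cand={1,2,3,4,5} pick 3 [4->3 ok]
  6: obs=y cand={1,2,3,4,5} pick 4 [3->4 ok]
  7: obs=y cand={1,2,3,4,5} pick 1 [4->1 ok]
  8: obs=y cand={1,2,3,4,5} pick 5 [1->5 ok]
  9: obs=y cand={1,2,3,4,5} pick 5 [5->5 ok]
  10: obs=x cand={0} pick 0 [5->0 ok]
  11: obs=y cand={1,2,3,4,5} pick 5 [0->5 ok]
  12: obs=y cand={1,2,3,4,5} pick 3 [5->3 ok]
  13: obs=y cand={1,2,3,4,5} pick 4 [3->4 ok]
  14: obs=y cand={1,2,3,4,5} pick 2 [4->2 ok]
  15: obs=y cand={1,2,3,4,5} pick 4 [2->4 ok]
  16: obs=y cand={1,2,3,4,5} pick 2 [4->2 ok]
  17: obs=y cand={1,2,3,4,5} pick 5 [2->5 ok]
  18: obs=y cand={1,2,3,4,5} pick 3 [5->3 ok]
  19: obs=y cand={1,2,3,4,5} pick 4 [3->4 ok]
  20: obs=y cand={1,2,3,4,5} pick 5 [4->5 ok]
  21: obs=y cand={1,2,3,4,5} pick 4 [5->4 ok]
  22: obs=y cand={1,2,3,4,5} pick 1 [4->1 ok]
  23: obs=y cand={1,2,3,4,5} pick 4 [1->4 ok]
  24: obs=x cand={0} pick 0 [4->0 ok]
  25: obs=y cand={1,2,3,4,5} pick 1 [0->1 ok]
  26: obs=y cand={1,2,3,4,5} pick 5 [1->5 ok]

0,5,0,5,4,3,4,1,5,5,0,5,3,4,2,4,2,5,3,4,5,4,1,4,0,1,5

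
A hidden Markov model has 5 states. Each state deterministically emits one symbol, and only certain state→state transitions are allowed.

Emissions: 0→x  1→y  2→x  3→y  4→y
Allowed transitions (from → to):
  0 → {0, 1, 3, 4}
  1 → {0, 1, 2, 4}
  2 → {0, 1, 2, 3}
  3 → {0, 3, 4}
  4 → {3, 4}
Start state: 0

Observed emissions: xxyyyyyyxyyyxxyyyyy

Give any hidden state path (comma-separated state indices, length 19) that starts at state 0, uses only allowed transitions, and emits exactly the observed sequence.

  t0 'x' -> {0,2}, take 0 (start)
  t1 'x' -> {0,2}, take 0 (0->0 ok)
  t2 'y' -> {1,3,4}, take 3 (0->3 ok)
  t3 'y' -> {1,3,4}, take 4 (3->4 ok)
  t4 'y' -> {1,3,4}, take 4 (4->4 ok)
  t5 'y' -> {1,3,4}, take 3 (4->3 ok)
  t6 'y' -> {1,3,4}, take 3 (3->3 ok)
  t7 'y' -> {1,3,4}, take 3 (3->3 ok)
  t8 'x' -> {0,2}, take 0 (3->0 ok)
  t9 'y' -> {1,3,4}, take 4 (0->4 ok)
  t10 'y' -> {1,3,4}, take 4 (4->4 ok)
  t11 'y' -> {1,3,4}, take 3 (4->3 ok)
  t12 'x' -> {0,2}, take 0 (3->0 ok)
  t13 'x' -> {0,2}, take 0 (0->0 ok)
  t14 'y' -> {1,3,4}, take 3 (0->3 ok)
  t15 'y' -> {1,3,4}, take 3 (3->3 ok)
  t16 'y' -> {1,3,4}, take 3 (3->3 ok)
  t17 'y' -> {1,3,4}, take 4 (3->4 ok)
  t18 'y' -> {1,3,4}, take 4 (4->4 ok)

0,0,3,4,4,3,3,3,0,4,4,3,0,0,3,3,3,4,4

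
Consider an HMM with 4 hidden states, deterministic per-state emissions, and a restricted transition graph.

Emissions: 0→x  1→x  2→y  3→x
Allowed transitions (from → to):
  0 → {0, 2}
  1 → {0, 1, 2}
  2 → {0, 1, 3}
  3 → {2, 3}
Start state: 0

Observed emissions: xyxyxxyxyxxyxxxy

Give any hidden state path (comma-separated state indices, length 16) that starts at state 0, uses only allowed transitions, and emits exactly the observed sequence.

0,2,3,2,3,3,2,0,2,3,3,2,1,0,0,2

  t0 'x' -> {0,1,3}, take 0 (start)
  t1 'y' -> {2}, take 2 (0->2 ok)
  t2 'x' -> {0,1,3}, take 3 (2->3 ok)
  t3 'y' -> {2}, take 2 (3->2 ok)
  t4 'x' -> {0,1,3}, take 3 (2->3 ok)
  t5 'x' -> {0,1,3}, take 3 (3->3 ok)
  t6 'y' -> {2}, take 2 (3->2 ok)
  t7 'x' -> {0,1,3}, take 0 (2->0 ok)
  t8 'y' -> {2}, take 2 (0->2 ok)
  t9 'x' -> {0,1,3}, take 3 (2->3 ok)
  t10 'x' -> {0,1,3}, take 3 (3->3 ok)
  t11 'y' -> {2}, take 2 (3->2 ok)
  t12 'x' -> {0,1,3}, take 1 (2->1 ok)
  t13 'x' -> {0,1,3}, take 0 (1->0 ok)
  t14 'x' -> {0,1,3}, take 0 (0->0 ok)
  t15 'y' -> {2}, take 2 (0->2 ok)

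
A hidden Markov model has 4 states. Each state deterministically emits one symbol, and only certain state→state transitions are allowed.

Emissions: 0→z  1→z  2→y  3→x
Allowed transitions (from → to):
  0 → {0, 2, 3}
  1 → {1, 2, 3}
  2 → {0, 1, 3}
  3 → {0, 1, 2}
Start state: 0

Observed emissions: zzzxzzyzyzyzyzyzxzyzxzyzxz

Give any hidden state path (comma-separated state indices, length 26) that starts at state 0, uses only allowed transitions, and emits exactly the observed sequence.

0,0,0,3,1,1,2,1,2,1,2,0,2,1,2,0,3,1,2,1,3,1,2,0,3,0

  pos 0: z in {0,1}, choose 0; start
  pos 1: z in {0,1}, choose 0; 0->0 ok
  pos 2: z in {0,1}, choose 0; 0->0 ok
  pos 3: x in {3}, choose 3; 0->3 ok
  pos 4: z in {0,1}, choose 1; 3->1 ok
  pos 5: z in {0,1}, choose 1; 1->1 ok
  pos 6: y in {2}, choose 2; 1->2 ok
  pos 7: z in {0,1}, choose 1; 2->1 ok
  pos 8: y in {2}, choose 2; 1->2 ok
  pos 9: z in {0,1}, choose 1; 2->1 ok
  pos 10: y in {2}, choose 2; 1->2 ok
  pos 11: z in {0,1}, choose 0; 2->0 ok
  pos 12: y in {2}, choose 2; 0->2 ok
  pos 13: z in {0,1}, choose 1; 2->1 ok
  pos 14: y in {2}, choose 2; 1->2 ok
  pos 15: z in {0,1}, choose 0; 2->0 ok
  pos 16: x in {3}, choose 3; 0->3 ok
  pos 17: z in {0,1}, choose 1; 3->1 ok
  pos 18: y in {2}, choose 2; 1->2 ok
  pos 19: z in {0,1}, choose 1; 2->1 ok
  pos 20: x in {3}, choose 3; 1->3 ok
  pos 21: z in {0,1}, choose 1; 3->1 ok
  pos 22: y in {2}, choose 2; 1->2 ok
  pos 23: z in {0,1}, choose 0; 2->0 ok
  pos 24: x in {3}, choose 3; 0->3 ok
  pos 25: z in {0,1}, choose 0; 3->0 ok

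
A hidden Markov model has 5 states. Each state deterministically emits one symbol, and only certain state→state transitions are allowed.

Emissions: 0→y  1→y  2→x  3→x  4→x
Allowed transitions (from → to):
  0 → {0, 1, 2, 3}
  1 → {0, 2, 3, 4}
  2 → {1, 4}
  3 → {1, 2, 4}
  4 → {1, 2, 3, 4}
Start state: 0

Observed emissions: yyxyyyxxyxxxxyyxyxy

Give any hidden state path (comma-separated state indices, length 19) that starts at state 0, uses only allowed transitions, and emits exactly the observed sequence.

  0: obs=y cand={0,1} pick 0 [start]
  1: obs=y cand={0,1} pick 1 [0->1 ok]
  2: obs=x cand={2,3,4} pick 2 [1->2 ok]
  3: obs=y cand={0,1} pick 1 [2->1 ok]
  4: obs=y cand={0,1} pick 0 [1->0 ok]
  5: obs=y cand={0,1} pick 1 [0->1 ok]
  6: obs=x cand={2,3,4} pick 3 [1->3 ok]
  7: obs=x cand={2,3,4} pick 2 [3->2 ok]
  8: obs=y cand={0,1} pick 1 [2->1 ok]
  9: obs=x cand={2,3,4} pick 2 [1->2 ok]
  10: obs=x cand={2,3,4} pick 4 [2->4 ok]
  11: obs=x cand={2,3,4} pick 2 [4->2 ok]
  12: obs=x cand={2,3,4} pick 4 [2->4 ok]
  13: obs=y cand={0,1} pick 1 [4->1 ok]
  14: obs=y cand={0,1} pick 0 [1->0 ok]
  15: obs=x cand={2,3,4} pick 2 [0->2 ok]
  16: obs=y cand={0,1} pick 1 [2->1 ok]
  17: obs=x cand={2,3,4} pick 3 [1->3 ok]
  18: obs=y cand={0,1} pick 1 [3->1 ok]

0,1,2,1,0,1,3,2,1,2,4,2,4,1,0,2,1,3,1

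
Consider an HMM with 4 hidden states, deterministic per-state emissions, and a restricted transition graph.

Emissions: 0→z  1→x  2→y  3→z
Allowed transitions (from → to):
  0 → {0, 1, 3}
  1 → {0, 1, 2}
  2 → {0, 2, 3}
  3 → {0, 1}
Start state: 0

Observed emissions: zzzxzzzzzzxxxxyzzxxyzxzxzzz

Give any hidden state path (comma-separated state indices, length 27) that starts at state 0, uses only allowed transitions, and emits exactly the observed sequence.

  0: obs=z cand={0,3} pick 0 [start]
  1: obs=z cand={0,3} pick 0 [0->0 ok]
  2: obs=z cand={0,3} pick 3 [0->3 ok]
  3: obs=x cand={1} pick 1 [3->1 ok]
  4: obs=z cand={0,3} pick 0 [1->0 ok]
  5: obs=z cand={0,3} pick 0 [0->0 ok]
  6: obs=z cand={0,3} pick 0 [0->0 ok]
  7: obs=z cand={0,3} pick 0 [0->0 ok]
  8: obs=z cand={0,3} pick 0 [0->0 ok]
  9: obs=z cand={0,3} pick 3 [0->3 ok]
  10: obs=x cand={1} pick 1 [3->1 ok]
  11: obs=x cand={1} pick 1 [1->1 ok]
  12: obs=x cand={1} pick 1 [1->1 ok]
  13: obs=x cand={1} pick 1 [1->1 ok]
  14: obs=y cand={2} pick 2 [1->2 ok]
  15: obs=z cand={0,3} pick 3 [2->3 ok]
  16: obs=z cand={0,3} pick 0 [3->0 ok]
  17: obs=x cand={1} pick 1 [0->1 ok]
  18: obs=x cand={1} pick 1 [1->1 ok]
  19: obs=y cand={2} pick 2 [1->2 ok]
  20: obs=z cand={0,3} pick 0 [2->0 ok]
  21: obs=x cand={1} pick 1 [0->1 ok]
  22: obs=z cand={0,3} pick 0 [1->0 ok]
  23: obs=x cand={1} pick 1 [0->1 ok]
  24: obs=z cand={0,3} pick 0 [1->0 ok]
  25: obs=z cand={0,3} pick 0 [0->0 ok]
  26: obs=z cand={0,3} pick 0 [0->0 ok]

0,0,3,1,0,0,0,0,0,3,1,1,1,1,2,3,0,1,1,2,0,1,0,1,0,0,0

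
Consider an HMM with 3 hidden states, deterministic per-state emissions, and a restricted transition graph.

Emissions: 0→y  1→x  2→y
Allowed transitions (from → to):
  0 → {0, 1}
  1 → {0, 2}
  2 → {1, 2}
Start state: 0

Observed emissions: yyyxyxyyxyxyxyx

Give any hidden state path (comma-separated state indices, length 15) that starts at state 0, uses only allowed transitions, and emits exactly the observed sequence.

  pos 0: y in {0,2}, choose 0; start
  pos 1: y in {0,2}, choose 0; 0->0 ok
  pos 2: y in {0,2}, choose 0; 0->0 ok
  pos 3: x in {1}, choose 1; 0->1 ok
  pos 4: y in {0,2}, choose 2; 1->2 ok
  pos 5: x in {1}, choose 1; 2->1 ok
  pos 6: y in {0,2}, choose 0; 1->0 ok
  pos 7: y in {0,2}, choose 0; 0->0 ok
  pos 8: x in {1}, choose 1; 0->1 ok
  pos 9: y in {0,2}, choose 2; 1->2 ok
  pos 10: x in {1}, choose 1; 2->1 ok
  pos 11: y in {0,2}, choose 0; 1->0 ok
  pos 12: x in {1}, choose 1; 0->1 ok
  pos 13: y in {0,2}, choose 0; 1->0 ok
  pos 14: x in {1}, choose 1; 0->1 ok

0,0,0,1,2,1,0,0,1,2,1,0,1,0,1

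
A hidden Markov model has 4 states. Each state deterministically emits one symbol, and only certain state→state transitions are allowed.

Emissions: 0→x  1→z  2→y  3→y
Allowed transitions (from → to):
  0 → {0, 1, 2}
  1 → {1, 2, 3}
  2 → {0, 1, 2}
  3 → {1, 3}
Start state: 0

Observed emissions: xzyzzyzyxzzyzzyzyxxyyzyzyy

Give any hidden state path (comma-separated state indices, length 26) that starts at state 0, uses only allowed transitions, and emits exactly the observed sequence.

  0: obs=x cand={0} pick 0 [start]
  1: obs=z cand={1} pick 1 [0->1 ok]
  2: obs=y cand={2,3} pick 2 [1->2 ok]
  3: obs=z cand={1} pick 1 [2->1 ok]
  4: obs=z cand={1} pick 1 [1->1 ok]
  5: obs=y cand={2,3} pick 2 [1->2 ok]
  6: obs=z cand={1} pick 1 [2->1 ok]
  7: obs=y cand={2,3} pick 2 [1->2 ok]
  8: obs=x cand={0} pick 0 [2->0 ok]
  9: obs=z cand={1} pick 1 [0->1 ok]
  10: obs=z cand={1} pick 1 [1->1 ok]
  11: obs=y cand={2,3} pick 3 [1->3 ok]
  12: obs=z cand={1} pick 1 [3->1 ok]
  13: obs=z cand={1} pick 1 [1->1 ok]
  14: obs=y cand={2,3} pick 3 [1->3 ok]
  15: obs=z cand={1} pick 1 [3->1 ok]
  16: obs=y cand={2,3} pick 2 [1->2 ok]
  17: obs=x cand={0} pick 0 [2->0 ok]
  18: obs=x cand={0} pick 0 [0->0 ok]
  19: obs=y cand={2,3} pick 2 [0->2 ok]
  20: obs=y cand={2,3} pick 2 [2->2 ok]
  21: obs=z cand={1} pick 1 [2->1 ok]
  22: obs=y cand={2,3} pick 2 [1->2 ok]
  23: obs=z cand={1} pick 1 [2->1 ok]
  24: obs=y cand={2,3} pick 2 [1->2 ok]
  25: obs=y cand={2,3} pick 2 [2->2 ok]

0,1,2,1,1,2,1,2,0,1,1,3,1,1,3,1,2,0,0,2,2,1,2,1,2,2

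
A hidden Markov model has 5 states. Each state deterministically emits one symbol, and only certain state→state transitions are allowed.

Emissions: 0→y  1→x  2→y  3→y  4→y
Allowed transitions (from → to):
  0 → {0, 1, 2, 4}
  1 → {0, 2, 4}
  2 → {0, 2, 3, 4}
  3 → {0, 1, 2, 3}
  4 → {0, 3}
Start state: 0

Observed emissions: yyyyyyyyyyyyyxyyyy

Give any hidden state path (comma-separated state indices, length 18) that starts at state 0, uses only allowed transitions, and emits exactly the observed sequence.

  0: obs=y cand={0,2,3,4} pick 0 [start]
  1: obs=y cand={0,2,3,4} pick 2 [0->2 ok]
  2: obs=y cand={0,2,3,4} pick 3 [2->3 ok]
  3: obs=y cand={0,2,3,4} pick 0 [3->0 ok]
  4: obs=y cand={0,2,3,4} pick 0 [0->0 ok]
  5: obs=y cand={0,2,3,4} pick 4 [0->4 ok]
  6: obs=y cand={0,2,3,4} pick 0 [4->0 ok]
  7: obs=y cand={0,2,3,4} pick 4 [0->4 ok]
  8: obs=y cand={0,2,3,4} pick 3 [4->3 ok]
  9: obs=y cand={0,2,3,4} pick 2 [3->2 ok]
  10: obs=y cand={0,2,3,4} pick 4 [2->4 ok]
  11: obs=y cand={0,2,3,4} pick 0 [4->0 ok]
  12: obs=y cand={0,2,3,4} pick 0 [0->0 ok]
  13: obs=x cand={1} pick 1 [0->1 ok]
  14: obs=y cand={0,2,3,4} pick 4 [1->4 ok]
  15: obs=y cand={0,2,3,4} pick 0 [4->0 ok]
  16: obs=y cand={0,2,3,4} pick 2 [0->2 ok]
  17: obs=y cand={0,2,3,4} pick 3 [2->3 ok]

0,2,3,0,0,4,0,4,3,2,4,0,0,1,4,0,2,3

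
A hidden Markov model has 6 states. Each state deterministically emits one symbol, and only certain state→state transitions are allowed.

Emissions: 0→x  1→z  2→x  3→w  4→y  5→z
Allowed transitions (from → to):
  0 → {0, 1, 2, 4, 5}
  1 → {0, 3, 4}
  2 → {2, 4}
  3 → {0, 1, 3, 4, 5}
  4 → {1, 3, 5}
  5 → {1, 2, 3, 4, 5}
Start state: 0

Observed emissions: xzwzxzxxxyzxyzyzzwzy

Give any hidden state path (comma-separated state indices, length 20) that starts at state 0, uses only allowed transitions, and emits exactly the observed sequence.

  [0] x  {0,2}  => 0  start
  [1] z  {1,5}  => 1  0->1 ok
  [2] w  {3}  => 3  1->3 ok
  [3] z  {1,5}  => 1  3->1 ok
  [4] x  {0,2}  => 0  1->0 ok
  [5] z  {1,5}  => 5  0->5 ok
  [6] x  {0,2}  => 2  5->2 ok
  [7] x  {0,2}  => 2  2->2 ok
  [8] x  {0,2}  => 2  2->2 ok
  [9] y  {4}  => 4  2->4 ok
  [10] z  {1,5}  => 5  4->5 ok
  [11] x  {0,2}  => 2  5->2 ok
  [12] y  {4}  => 4  2->4 ok
  [13] z  {1,5}  => 5  4->5 ok
  [14] y  {4}  => 4  5->4 ok
  [15] z  {1,5}  => 5  4->5 ok
  [16] z  {1,5}  => 1  5->1 ok
  [17] w  {3}  => 3  1->3 ok
  [18] z  {1,5}  => 5  3->5 ok
  [19] y  {4}  => 4  5->4 ok

0,1,3,1,0,5,2,2,2,4,5,2,4,5,4,5,1,3,5,4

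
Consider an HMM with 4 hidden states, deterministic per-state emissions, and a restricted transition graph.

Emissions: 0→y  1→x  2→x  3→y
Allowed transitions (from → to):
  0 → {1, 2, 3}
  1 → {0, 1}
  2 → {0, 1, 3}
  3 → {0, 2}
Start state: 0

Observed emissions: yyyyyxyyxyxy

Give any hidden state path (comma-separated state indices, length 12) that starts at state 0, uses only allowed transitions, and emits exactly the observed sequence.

0,3,0,3,0,2,3,0,1,0,2,3

  pos 0: y in {0,3}, choose 0; start
  pos 1: y in {0,3}, choose 3; 0->3 ok
  pos 2: y in {0,3}, choose 0; 3->0 ok
  pos 3: y in {0,3}, choose 3; 0->3 ok
  pos 4: y in {0,3}, choose 0; 3->0 ok
  pos 5: x in {1,2}, choose 2; 0->2 ok
  pos 6: y in {0,3}, choose 3; 2->3 ok
  pos 7: y in {0,3}, choose 0; 3->0 ok
  pos 8: x in {1,2}, choose 1; 0->1 ok
  pos 9: y in {0,3}, choose 0; 1->0 ok
  pos 10: x in {1,2}, choose 2; 0->2 ok
  pos 11: y in {0,3}, choose 3; 2->3 ok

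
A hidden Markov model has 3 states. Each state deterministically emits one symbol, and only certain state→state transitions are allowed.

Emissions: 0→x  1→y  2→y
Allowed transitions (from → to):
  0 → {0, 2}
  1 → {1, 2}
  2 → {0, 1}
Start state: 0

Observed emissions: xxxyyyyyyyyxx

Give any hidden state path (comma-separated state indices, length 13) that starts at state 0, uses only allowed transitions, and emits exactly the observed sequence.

  t0 'x' -> {0}, take 0 (start)
  t1 'x' -> {0}, take 0 (0->0 ok)
  t2 'x' -> {0}, take 0 (0->0 ok)
  t3 'y' -> {1,2}, take 2 (0->2 ok)
  t4 'y' -> {1,2}, take 1 (2->1 ok)
  t5 'y' -> {1,2}, take 2 (1->2 ok)
  t6 'y' -> {1,2}, take 1 (2->1 ok)
  t7 'y' -> {1,2}, take 2 (1->2 ok)
  t8 'y' -> {1,2}, take 1 (2->1 ok)
  t9 'y' -> {1,2}, take 1 (1->1 ok)
  t10 'y' -> {1,2}, take 2 (1->2 ok)
  t11 'x' -> {0}, take 0 (2->0 ok)
  t12 'x' -> {0}, take 0 (0->0 ok)

0,0,0,2,1,2,1,2,1,1,2,0,0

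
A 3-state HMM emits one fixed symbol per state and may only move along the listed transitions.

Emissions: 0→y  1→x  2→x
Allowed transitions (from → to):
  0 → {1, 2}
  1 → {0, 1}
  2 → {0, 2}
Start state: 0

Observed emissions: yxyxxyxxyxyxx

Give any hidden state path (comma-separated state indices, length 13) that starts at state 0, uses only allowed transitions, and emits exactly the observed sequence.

  0: obs=y cand={0} pick 0 [start]
  1: obs=x cand={1,2} pick 2 [0->2 ok]
  2: obs=y cand={0} pick 0 [2->0 ok]
  3: obs=x cand={1,2} pick 1 [0->1 ok]
  4: obs=x cand={1,2} pick 1 [1->1 ok]
  5: obs=y cand={0} pick 0 [1->0 ok]
  6: obs=x cand={1,2} pick 2 [0->2 ok]
  7: obs=x cand={1,2} pick 2 [2->2 ok]
  8: obs=y cand={0} pick 0 [2->0 ok]
  9: obs=x cand={1,2} pick 2 [0->2 ok]
  10: obs=y cand={0} pick 0 [2->0 ok]
  11: obs=x cand={1,2} pick 2 [0->2 ok]
  12: obs=x cand={1,2} pick 2 [2->2 ok]

0,2,0,1,1,0,2,2,0,2,0,2,2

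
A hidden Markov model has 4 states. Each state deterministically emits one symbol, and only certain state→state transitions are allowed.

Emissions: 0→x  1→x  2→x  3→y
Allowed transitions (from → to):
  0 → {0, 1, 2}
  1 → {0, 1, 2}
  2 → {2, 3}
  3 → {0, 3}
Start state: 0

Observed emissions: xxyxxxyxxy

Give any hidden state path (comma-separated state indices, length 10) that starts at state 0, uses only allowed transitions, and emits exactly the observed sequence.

0,2,3,0,2,2,3,0,2,3

  pos 0: x in {0,1,2}, choose 0; start
  pos 1: x in {0,1,2}, choose 2; 0->2 ok
  pos 2: y in {3}, choose 3; 2->3 ok
  pos 3: x in {0,1,2}, choose 0; 3->0 ok
  pos 4: x in {0,1,2}, choose 2; 0->2 ok
  pos 5: x in {0,1,2}, choose 2; 2->2 ok
  pos 6: y in {3}, choose 3; 2->3 ok
  pos 7: x in {0,1,2}, choose 0; 3->0 ok
  pos 8: x in {0,1,2}, choose 2; 0->2 ok
  pos 9: y in {3}, choose 3; 2->3 ok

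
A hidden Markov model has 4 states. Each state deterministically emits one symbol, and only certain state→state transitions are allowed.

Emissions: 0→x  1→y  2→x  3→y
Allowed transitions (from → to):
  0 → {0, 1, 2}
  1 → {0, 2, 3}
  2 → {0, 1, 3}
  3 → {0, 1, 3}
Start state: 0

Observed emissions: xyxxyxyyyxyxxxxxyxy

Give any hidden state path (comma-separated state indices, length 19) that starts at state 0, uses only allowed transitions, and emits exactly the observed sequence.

  t0 'x' -> {0,2}, take 0 (start)
  t1 'y' -> {1,3}, take 1 (0->1 ok)
  t2 'x' -> {0,2}, take 0 (1->0 ok)
  t3 'x' -> {0,2}, take 0 (0->0 ok)
  t4 'y' -> {1,3}, take 1 (0->1 ok)
  t5 'x' -> {0,2}, take 0 (1->0 ok)
  t6 'y' -> {1,3}, take 1 (0->1 ok)
  t7 'y' -> {1,3}, take 3 (1->3 ok)
  t8 'y' -> {1,3}, take 1 (3->1 ok)
  t9 'x' -> {0,2}, take 0 (1->0 ok)
  t10 'y' -> {1,3}, take 1 (0->1 ok)
  t11 'x' -> {0,2}, take 0 (1->0 ok)
  t12 'x' -> {0,2}, take 0 (0->0 ok)
  t13 'x' -> {0,2}, take 0 (0->0 ok)
  t14 'x' -> {0,2}, take 0 (0->0 ok)
  t15 'x' -> {0,2}, take 2 (0->2 ok)
  t16 'y' -> {1,3}, take 1 (2->1 ok)
  t17 'x' -> {0,2}, take 2 (1->2 ok)
  t18 'y' -> {1,3}, take 1 (2->1 ok)

0,1,0,0,1,0,1,3,1,0,1,0,0,0,0,2,1,2,1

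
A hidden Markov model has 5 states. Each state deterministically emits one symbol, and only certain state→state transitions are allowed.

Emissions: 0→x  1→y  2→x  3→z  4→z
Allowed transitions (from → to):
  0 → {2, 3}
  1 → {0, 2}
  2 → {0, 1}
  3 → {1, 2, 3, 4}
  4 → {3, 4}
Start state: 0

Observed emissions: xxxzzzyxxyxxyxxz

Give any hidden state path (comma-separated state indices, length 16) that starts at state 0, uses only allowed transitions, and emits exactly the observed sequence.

  pos 0: x in {0,2}, choose 0; start
  pos 1: x in {0,2}, choose 2; 0->2 ok
  pos 2: x in {0,2}, choose 0; 2->0 ok
  pos 3: z in {3,4}, choose 3; 0->3 ok
  pos 4: z in {3,4}, choose 4; 3->4 ok
  pos 5: z in {3,4}, choose 3; 4->3 ok
  pos 6: y in {1}, choose 1; 3->1 ok
  pos 7: x in {0,2}, choose 0; 1->0 ok
  pos 8: x in {0,2}, choose 2; 0->2 ok
  pos 9: y in {1}, choose 1; 2->1 ok
  pos 10: x in {0,2}, choose 0; 1->0 ok
  pos 11: x in {0,2}, choose 2; 0->2 ok
  pos 12: y in {1}, choose 1; 2->1 ok
  pos 13: x in {0,2}, choose 2; 1->2 ok
  pos 14: x in {0,2}, choose 0; 2->0 ok
  pos 15: z in {3,4}, choose 3; 0->3 ok

0,2,0,3,4,3,1,0,2,1,0,2,1,2,0,3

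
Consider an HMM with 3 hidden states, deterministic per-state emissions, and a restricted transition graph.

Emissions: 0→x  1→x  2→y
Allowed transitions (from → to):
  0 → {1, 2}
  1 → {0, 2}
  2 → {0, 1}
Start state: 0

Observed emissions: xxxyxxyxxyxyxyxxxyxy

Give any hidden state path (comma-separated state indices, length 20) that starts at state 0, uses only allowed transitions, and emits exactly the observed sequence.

0,1,0,2,1,0,2,0,1,2,0,2,0,2,1,0,1,2,0,2

  t0 'x' -> {0,1}, take 0 (start)
  t1 'x' -> {0,1}, take 1 (0->1 ok)
  t2 'x' -> {0,1}, take 0 (1->0 ok)
  t3 'y' -> {2}, take 2 (0->2 ok)
  t4 'x' -> {0,1}, take 1 (2->1 ok)
  t5 'x' -> {0,1}, take 0 (1->0 ok)
  t6 'y' -> {2}, take 2 (0->2 ok)
  t7 'x' -> {0,1}, take 0 (2->0 ok)
  t8 'x' -> {0,1}, take 1 (0->1 ok)
  t9 'y' -> {2}, take 2 (1->2 ok)
  t10 'x' -> {0,1}, take 0 (2->0 ok)
  t11 'y' -> {2}, take 2 (0->2 ok)
  t12 'x' -> {0,1}, take 0 (2->0 ok)
  t13 'y' -> {2}, take 2 (0->2 ok)
  t14 'x' -> {0,1}, take 1 (2->1 ok)
  t15 'x' -> {0,1}, take 0 (1->0 ok)
  t16 'x' -> {0,1}, take 1 (0->1 ok)
  t17 'y' -> {2}, take 2 (1->2 ok)
  t18 'x' -> {0,1}, take 0 (2->0 ok)
  t19 'y' -> {2}, take 2 (0->2 ok)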